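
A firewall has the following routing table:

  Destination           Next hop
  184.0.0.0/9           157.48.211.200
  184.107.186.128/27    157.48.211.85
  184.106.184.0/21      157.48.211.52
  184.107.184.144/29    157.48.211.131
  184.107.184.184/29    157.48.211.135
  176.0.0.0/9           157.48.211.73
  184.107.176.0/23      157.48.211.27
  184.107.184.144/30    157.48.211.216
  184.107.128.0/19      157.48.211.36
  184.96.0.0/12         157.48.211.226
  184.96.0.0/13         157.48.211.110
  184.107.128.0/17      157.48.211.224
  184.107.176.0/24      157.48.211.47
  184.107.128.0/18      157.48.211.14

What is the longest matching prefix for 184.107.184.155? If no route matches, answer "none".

184.107.128.0/18

Entries matching 184.107.184.155:
  184.0.0.0/9 (184.0.0.0 - 184.127.255.255)
  184.96.0.0/12 (184.96.0.0 - 184.111.255.255)
  184.107.128.0/17 (184.107.128.0 - 184.107.255.255)
  184.107.128.0/18 (184.107.128.0 - 184.107.191.255)
Most specific is 184.107.128.0/18.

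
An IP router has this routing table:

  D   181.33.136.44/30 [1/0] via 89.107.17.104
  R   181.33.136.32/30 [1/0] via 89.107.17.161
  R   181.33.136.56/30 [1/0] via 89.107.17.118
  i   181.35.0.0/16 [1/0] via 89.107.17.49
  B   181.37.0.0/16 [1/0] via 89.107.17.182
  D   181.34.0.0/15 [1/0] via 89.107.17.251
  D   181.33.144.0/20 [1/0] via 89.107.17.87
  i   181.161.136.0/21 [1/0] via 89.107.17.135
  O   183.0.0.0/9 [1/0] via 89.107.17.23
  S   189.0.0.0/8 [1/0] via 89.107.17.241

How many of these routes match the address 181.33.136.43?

0

No listed prefix contains 181.33.136.43.
Total matching entries: 0.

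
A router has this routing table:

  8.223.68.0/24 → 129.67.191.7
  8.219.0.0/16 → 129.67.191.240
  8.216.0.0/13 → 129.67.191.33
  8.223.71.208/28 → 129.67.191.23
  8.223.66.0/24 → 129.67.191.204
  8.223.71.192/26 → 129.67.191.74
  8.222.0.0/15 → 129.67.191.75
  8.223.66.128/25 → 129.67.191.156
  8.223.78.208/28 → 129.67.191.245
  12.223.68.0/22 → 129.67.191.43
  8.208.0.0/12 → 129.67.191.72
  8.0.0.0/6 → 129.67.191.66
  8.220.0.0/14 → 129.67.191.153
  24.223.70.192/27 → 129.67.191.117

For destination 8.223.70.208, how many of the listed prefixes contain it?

Prefixes containing 8.223.70.208:
  8.0.0.0/6 (8.0.0.0 - 11.255.255.255)
  8.208.0.0/12 (8.208.0.0 - 8.223.255.255)
  8.216.0.0/13 (8.216.0.0 - 8.223.255.255)
  8.220.0.0/14 (8.220.0.0 - 8.223.255.255)
  8.222.0.0/15 (8.222.0.0 - 8.223.255.255)
Total matching entries: 5.

5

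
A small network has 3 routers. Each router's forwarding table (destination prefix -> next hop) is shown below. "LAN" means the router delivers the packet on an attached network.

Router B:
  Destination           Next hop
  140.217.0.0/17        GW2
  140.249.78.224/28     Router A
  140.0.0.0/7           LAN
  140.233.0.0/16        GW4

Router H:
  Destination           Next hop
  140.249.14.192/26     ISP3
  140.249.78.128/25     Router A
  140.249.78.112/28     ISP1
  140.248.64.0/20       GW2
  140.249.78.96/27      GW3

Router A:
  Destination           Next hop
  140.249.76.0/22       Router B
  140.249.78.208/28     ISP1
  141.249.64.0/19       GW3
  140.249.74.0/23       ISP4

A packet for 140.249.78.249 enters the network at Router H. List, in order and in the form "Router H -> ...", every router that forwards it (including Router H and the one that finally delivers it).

Router H -> Router A -> Router B

At Router H: longest match for 140.249.78.249 is 140.249.78.128/25 -> Router A
At Router A: longest match for 140.249.78.249 is 140.249.76.0/22 -> Router B
At Router B: longest match for 140.249.78.249 is 140.0.0.0/7 -> LAN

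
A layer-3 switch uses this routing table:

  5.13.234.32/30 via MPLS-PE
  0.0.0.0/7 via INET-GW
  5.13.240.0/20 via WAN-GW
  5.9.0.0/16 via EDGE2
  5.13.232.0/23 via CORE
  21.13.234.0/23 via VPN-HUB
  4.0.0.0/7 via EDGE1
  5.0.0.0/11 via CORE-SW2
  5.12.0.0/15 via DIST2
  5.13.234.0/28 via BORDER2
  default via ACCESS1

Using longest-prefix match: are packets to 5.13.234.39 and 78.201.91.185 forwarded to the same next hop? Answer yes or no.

5.13.234.39: longest match 5.12.0.0/15 -> DIST2
78.201.91.185: longest match 0.0.0.0/0 -> ACCESS1

no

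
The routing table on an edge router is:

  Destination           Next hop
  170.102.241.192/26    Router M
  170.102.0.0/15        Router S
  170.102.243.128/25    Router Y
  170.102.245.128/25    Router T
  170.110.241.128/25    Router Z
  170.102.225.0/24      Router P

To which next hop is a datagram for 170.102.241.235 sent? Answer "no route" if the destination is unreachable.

Router M

Routes whose prefix contains 170.102.241.235:
  170.102.0.0/15 (170.102.0.0 - 170.103.255.255) -> Router S
  170.102.241.192/26 (170.102.241.192 - 170.102.241.255) -> Router M
Longest matching prefix is /26 -> next hop Router M.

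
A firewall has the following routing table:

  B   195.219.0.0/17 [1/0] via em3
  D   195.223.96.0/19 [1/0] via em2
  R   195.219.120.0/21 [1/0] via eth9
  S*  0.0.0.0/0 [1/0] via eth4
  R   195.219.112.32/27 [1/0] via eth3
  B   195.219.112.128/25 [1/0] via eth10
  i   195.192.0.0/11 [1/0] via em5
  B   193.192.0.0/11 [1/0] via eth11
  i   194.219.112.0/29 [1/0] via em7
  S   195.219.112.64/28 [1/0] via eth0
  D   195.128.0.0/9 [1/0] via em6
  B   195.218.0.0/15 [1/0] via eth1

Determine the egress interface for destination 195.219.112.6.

em3

Routes whose prefix contains 195.219.112.6:
  0.0.0.0/0 (default, matches everything) -> eth4
  195.128.0.0/9 (195.128.0.0 - 195.255.255.255) -> em6
  195.192.0.0/11 (195.192.0.0 - 195.223.255.255) -> em5
  195.218.0.0/15 (195.218.0.0 - 195.219.255.255) -> eth1
  195.219.0.0/17 (195.219.0.0 - 195.219.127.255) -> em3
More-specific entries that do NOT match:
  194.219.112.0/29 (194.219.112.0 - 194.219.112.7) does not contain 195.219.112.6
  195.219.112.64/28 (195.219.112.64 - 195.219.112.79) does not contain 195.219.112.6
  195.219.112.32/27 (195.219.112.32 - 195.219.112.63) does not contain 195.219.112.6
  195.219.112.128/25 (195.219.112.128 - 195.219.112.255) does not contain 195.219.112.6
  195.219.120.0/21 (195.219.120.0 - 195.219.127.255) does not contain 195.219.112.6
  195.223.96.0/19 (195.223.96.0 - 195.223.127.255) does not contain 195.219.112.6
Longest matching prefix is /17 -> interface em3.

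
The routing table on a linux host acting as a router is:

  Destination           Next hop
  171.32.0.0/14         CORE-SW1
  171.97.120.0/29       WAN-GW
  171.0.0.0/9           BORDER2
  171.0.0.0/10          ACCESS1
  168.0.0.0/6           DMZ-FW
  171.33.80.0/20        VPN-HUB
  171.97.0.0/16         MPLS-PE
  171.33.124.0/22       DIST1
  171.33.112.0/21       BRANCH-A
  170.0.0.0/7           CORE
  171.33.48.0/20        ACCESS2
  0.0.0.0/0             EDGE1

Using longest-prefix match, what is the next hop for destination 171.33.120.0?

CORE-SW1

Routes whose prefix contains 171.33.120.0:
  0.0.0.0/0 (default, matches everything) -> EDGE1
  168.0.0.0/6 (168.0.0.0 - 171.255.255.255) -> DMZ-FW
  170.0.0.0/7 (170.0.0.0 - 171.255.255.255) -> CORE
  171.0.0.0/9 (171.0.0.0 - 171.127.255.255) -> BORDER2
  171.0.0.0/10 (171.0.0.0 - 171.63.255.255) -> ACCESS1
  171.32.0.0/14 (171.32.0.0 - 171.35.255.255) -> CORE-SW1
More-specific entries that do NOT match:
  171.97.120.0/29 (171.97.120.0 - 171.97.120.7) does not contain 171.33.120.0
  171.33.124.0/22 (171.33.124.0 - 171.33.127.255) does not contain 171.33.120.0
  171.33.112.0/21 (171.33.112.0 - 171.33.119.255) does not contain 171.33.120.0
  171.33.80.0/20 (171.33.80.0 - 171.33.95.255) does not contain 171.33.120.0
  171.33.48.0/20 (171.33.48.0 - 171.33.63.255) does not contain 171.33.120.0
  171.97.0.0/16 (171.97.0.0 - 171.97.255.255) does not contain 171.33.120.0
Longest matching prefix is /14 -> next hop CORE-SW1.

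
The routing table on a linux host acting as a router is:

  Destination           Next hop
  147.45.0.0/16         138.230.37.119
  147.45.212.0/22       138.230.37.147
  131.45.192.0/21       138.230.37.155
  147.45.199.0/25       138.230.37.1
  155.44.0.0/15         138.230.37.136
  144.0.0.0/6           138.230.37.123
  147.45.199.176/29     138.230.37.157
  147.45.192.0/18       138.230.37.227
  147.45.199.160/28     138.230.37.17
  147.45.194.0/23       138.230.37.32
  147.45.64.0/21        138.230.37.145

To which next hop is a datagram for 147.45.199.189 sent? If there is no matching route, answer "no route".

138.230.37.227

Routes whose prefix contains 147.45.199.189:
  144.0.0.0/6 (144.0.0.0 - 147.255.255.255) -> 138.230.37.123
  147.45.0.0/16 (147.45.0.0 - 147.45.255.255) -> 138.230.37.119
  147.45.192.0/18 (147.45.192.0 - 147.45.255.255) -> 138.230.37.227
More-specific entries that do NOT match:
  147.45.199.176/29 (147.45.199.176 - 147.45.199.183) does not contain 147.45.199.189
  147.45.199.160/28 (147.45.199.160 - 147.45.199.175) does not contain 147.45.199.189
  147.45.199.0/25 (147.45.199.0 - 147.45.199.127) does not contain 147.45.199.189
  147.45.194.0/23 (147.45.194.0 - 147.45.195.255) does not contain 147.45.199.189
  147.45.212.0/22 (147.45.212.0 - 147.45.215.255) does not contain 147.45.199.189
  131.45.192.0/21 (131.45.192.0 - 131.45.199.255) does not contain 147.45.199.189
  147.45.64.0/21 (147.45.64.0 - 147.45.71.255) does not contain 147.45.199.189
Longest matching prefix is /18 -> next hop 138.230.37.227.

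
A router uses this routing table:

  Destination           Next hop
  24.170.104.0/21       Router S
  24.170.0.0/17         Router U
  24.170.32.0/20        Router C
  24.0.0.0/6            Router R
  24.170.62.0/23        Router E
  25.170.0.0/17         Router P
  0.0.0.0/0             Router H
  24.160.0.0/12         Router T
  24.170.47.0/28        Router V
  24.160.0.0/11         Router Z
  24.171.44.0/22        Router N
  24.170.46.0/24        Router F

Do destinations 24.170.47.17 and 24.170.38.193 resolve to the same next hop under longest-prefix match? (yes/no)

24.170.47.17: longest match 24.170.32.0/20 -> Router C
24.170.38.193: longest match 24.170.32.0/20 -> Router C

yes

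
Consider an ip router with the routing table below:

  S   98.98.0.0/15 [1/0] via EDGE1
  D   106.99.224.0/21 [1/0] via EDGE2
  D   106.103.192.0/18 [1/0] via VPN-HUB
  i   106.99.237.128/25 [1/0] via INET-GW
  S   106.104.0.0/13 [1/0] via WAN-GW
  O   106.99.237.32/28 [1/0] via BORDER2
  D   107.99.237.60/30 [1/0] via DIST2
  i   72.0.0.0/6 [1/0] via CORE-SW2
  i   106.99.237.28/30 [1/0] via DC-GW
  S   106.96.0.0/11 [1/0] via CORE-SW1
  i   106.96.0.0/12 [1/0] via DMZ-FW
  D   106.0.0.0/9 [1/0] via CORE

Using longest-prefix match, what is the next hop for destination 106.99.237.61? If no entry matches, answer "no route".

Routes whose prefix contains 106.99.237.61:
  106.0.0.0/9 (106.0.0.0 - 106.127.255.255) -> CORE
  106.96.0.0/11 (106.96.0.0 - 106.127.255.255) -> CORE-SW1
  106.96.0.0/12 (106.96.0.0 - 106.111.255.255) -> DMZ-FW
More-specific entries that do NOT match:
  107.99.237.60/30 (107.99.237.60 - 107.99.237.63) does not contain 106.99.237.61
  106.99.237.28/30 (106.99.237.28 - 106.99.237.31) does not contain 106.99.237.61
  106.99.237.32/28 (106.99.237.32 - 106.99.237.47) does not contain 106.99.237.61
  106.99.237.128/25 (106.99.237.128 - 106.99.237.255) does not contain 106.99.237.61
  106.99.224.0/21 (106.99.224.0 - 106.99.231.255) does not contain 106.99.237.61
  106.103.192.0/18 (106.103.192.0 - 106.103.255.255) does not contain 106.99.237.61
  98.98.0.0/15 (98.98.0.0 - 98.99.255.255) does not contain 106.99.237.61
  106.104.0.0/13 (106.104.0.0 - 106.111.255.255) does not contain 106.99.237.61
Longest matching prefix is /12 -> next hop DMZ-FW.

DMZ-FW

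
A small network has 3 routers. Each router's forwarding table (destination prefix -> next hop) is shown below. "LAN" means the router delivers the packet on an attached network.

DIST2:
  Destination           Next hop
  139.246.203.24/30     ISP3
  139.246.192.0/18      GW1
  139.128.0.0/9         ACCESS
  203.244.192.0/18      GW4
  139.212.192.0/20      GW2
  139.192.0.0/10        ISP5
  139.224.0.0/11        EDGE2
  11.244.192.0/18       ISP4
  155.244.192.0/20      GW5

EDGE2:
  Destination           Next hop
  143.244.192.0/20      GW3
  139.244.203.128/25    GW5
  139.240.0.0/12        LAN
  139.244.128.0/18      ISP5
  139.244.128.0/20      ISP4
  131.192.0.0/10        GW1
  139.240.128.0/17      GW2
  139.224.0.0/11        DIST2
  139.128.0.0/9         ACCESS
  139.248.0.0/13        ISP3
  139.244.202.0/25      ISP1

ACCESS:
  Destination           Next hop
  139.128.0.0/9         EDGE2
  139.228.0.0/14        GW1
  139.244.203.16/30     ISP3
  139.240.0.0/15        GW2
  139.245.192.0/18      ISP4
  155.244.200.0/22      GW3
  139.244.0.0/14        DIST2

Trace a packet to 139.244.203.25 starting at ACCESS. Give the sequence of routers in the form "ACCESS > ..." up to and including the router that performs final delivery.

At ACCESS: longest match for 139.244.203.25 is 139.244.0.0/14 -> DIST2
At DIST2: longest match for 139.244.203.25 is 139.224.0.0/11 -> EDGE2
At EDGE2: longest match for 139.244.203.25 is 139.240.0.0/12 -> LAN

ACCESS > DIST2 > EDGE2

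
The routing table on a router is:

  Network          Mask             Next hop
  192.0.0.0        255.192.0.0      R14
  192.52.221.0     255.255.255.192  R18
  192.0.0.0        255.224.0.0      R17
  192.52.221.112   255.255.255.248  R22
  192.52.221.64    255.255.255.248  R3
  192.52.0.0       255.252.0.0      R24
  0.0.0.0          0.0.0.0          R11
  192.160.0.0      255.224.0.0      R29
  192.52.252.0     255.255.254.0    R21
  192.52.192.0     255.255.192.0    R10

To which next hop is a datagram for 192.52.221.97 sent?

R10

Routes whose prefix contains 192.52.221.97:
  0.0.0.0/0 (default, matches everything) -> R11
  192.0.0.0/10 (192.0.0.0 - 192.63.255.255) -> R14
  192.52.0.0/14 (192.52.0.0 - 192.55.255.255) -> R24
  192.52.192.0/18 (192.52.192.0 - 192.52.255.255) -> R10
More-specific entries that do NOT match:
  192.52.221.112/29 (192.52.221.112 - 192.52.221.119) does not contain 192.52.221.97
  192.52.221.64/29 (192.52.221.64 - 192.52.221.71) does not contain 192.52.221.97
  192.52.221.0/26 (192.52.221.0 - 192.52.221.63) does not contain 192.52.221.97
  192.52.252.0/23 (192.52.252.0 - 192.52.253.255) does not contain 192.52.221.97
Longest matching prefix is /18 -> next hop R10.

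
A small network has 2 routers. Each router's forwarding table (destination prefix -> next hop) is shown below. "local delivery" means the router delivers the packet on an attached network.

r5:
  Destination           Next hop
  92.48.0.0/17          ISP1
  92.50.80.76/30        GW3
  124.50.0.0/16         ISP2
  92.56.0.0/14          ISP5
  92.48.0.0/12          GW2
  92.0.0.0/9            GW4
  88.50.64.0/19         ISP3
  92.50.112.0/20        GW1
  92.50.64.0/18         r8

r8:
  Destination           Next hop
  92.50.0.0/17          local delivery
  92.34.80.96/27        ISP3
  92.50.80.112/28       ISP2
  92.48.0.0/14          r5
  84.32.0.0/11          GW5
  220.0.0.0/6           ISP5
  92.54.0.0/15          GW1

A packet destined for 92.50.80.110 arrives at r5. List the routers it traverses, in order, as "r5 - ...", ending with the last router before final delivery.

r5 - r8

At r5: longest match for 92.50.80.110 is 92.50.64.0/18 -> r8
At r8: longest match for 92.50.80.110 is 92.50.0.0/17 -> local delivery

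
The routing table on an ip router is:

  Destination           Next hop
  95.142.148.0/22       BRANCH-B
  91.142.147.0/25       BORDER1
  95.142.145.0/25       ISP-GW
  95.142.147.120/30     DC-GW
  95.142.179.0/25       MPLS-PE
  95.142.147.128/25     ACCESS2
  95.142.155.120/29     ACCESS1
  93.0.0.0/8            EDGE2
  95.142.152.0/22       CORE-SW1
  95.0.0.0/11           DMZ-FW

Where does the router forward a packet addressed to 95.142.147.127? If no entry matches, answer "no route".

no route

No entry's prefix contains 95.142.147.127; there is no default route.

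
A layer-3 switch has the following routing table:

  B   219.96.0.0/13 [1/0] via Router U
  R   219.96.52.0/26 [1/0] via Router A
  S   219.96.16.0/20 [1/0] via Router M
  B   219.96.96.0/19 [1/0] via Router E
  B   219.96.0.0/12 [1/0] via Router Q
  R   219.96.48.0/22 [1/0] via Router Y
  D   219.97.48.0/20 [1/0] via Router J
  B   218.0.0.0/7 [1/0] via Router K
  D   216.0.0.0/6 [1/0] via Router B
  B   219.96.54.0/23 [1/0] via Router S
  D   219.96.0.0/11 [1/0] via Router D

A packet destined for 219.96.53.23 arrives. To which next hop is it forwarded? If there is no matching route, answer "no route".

Routes whose prefix contains 219.96.53.23:
  216.0.0.0/6 (216.0.0.0 - 219.255.255.255) -> Router B
  218.0.0.0/7 (218.0.0.0 - 219.255.255.255) -> Router K
  219.96.0.0/11 (219.96.0.0 - 219.127.255.255) -> Router D
  219.96.0.0/12 (219.96.0.0 - 219.111.255.255) -> Router Q
  219.96.0.0/13 (219.96.0.0 - 219.103.255.255) -> Router U
More-specific entries that do NOT match:
  219.96.52.0/26 (219.96.52.0 - 219.96.52.63) does not contain 219.96.53.23
  219.96.54.0/23 (219.96.54.0 - 219.96.55.255) does not contain 219.96.53.23
  219.96.48.0/22 (219.96.48.0 - 219.96.51.255) does not contain 219.96.53.23
  219.96.16.0/20 (219.96.16.0 - 219.96.31.255) does not contain 219.96.53.23
  219.97.48.0/20 (219.97.48.0 - 219.97.63.255) does not contain 219.96.53.23
  219.96.96.0/19 (219.96.96.0 - 219.96.127.255) does not contain 219.96.53.23
Longest matching prefix is /13 -> next hop Router U.

Router U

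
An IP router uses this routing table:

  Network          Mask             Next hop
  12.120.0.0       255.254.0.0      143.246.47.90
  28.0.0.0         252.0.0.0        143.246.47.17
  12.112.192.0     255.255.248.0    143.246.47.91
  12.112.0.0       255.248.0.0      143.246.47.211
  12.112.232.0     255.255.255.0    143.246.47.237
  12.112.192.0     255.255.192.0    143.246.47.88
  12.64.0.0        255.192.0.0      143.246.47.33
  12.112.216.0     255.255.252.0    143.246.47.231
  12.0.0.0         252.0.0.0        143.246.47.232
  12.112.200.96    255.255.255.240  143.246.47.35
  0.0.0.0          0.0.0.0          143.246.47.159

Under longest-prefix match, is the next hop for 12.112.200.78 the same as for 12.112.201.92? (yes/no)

12.112.200.78: longest match 12.112.192.0/18 -> 143.246.47.88
12.112.201.92: longest match 12.112.192.0/18 -> 143.246.47.88

yes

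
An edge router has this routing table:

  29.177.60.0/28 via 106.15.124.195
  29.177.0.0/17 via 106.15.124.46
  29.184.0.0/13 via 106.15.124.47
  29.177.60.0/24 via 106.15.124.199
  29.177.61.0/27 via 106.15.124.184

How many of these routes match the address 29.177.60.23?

Prefixes containing 29.177.60.23:
  29.177.0.0/17 (29.177.0.0 - 29.177.127.255)
  29.177.60.0/24 (29.177.60.0 - 29.177.60.255)
Total matching entries: 2.

2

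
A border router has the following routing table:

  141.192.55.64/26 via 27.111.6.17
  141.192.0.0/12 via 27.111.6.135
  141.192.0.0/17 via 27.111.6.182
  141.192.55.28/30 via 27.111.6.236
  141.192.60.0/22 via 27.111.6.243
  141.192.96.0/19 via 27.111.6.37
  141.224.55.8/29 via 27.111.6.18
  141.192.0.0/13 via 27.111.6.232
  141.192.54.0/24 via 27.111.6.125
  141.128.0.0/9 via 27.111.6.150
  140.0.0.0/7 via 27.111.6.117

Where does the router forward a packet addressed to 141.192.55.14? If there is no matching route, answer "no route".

27.111.6.182

Routes whose prefix contains 141.192.55.14:
  140.0.0.0/7 (140.0.0.0 - 141.255.255.255) -> 27.111.6.117
  141.128.0.0/9 (141.128.0.0 - 141.255.255.255) -> 27.111.6.150
  141.192.0.0/12 (141.192.0.0 - 141.207.255.255) -> 27.111.6.135
  141.192.0.0/13 (141.192.0.0 - 141.199.255.255) -> 27.111.6.232
  141.192.0.0/17 (141.192.0.0 - 141.192.127.255) -> 27.111.6.182
More-specific entries that do NOT match:
  141.192.55.28/30 (141.192.55.28 - 141.192.55.31) does not contain 141.192.55.14
  141.224.55.8/29 (141.224.55.8 - 141.224.55.15) does not contain 141.192.55.14
  141.192.55.64/26 (141.192.55.64 - 141.192.55.127) does not contain 141.192.55.14
  141.192.54.0/24 (141.192.54.0 - 141.192.54.255) does not contain 141.192.55.14
  141.192.60.0/22 (141.192.60.0 - 141.192.63.255) does not contain 141.192.55.14
  141.192.96.0/19 (141.192.96.0 - 141.192.127.255) does not contain 141.192.55.14
Longest matching prefix is /17 -> next hop 27.111.6.182.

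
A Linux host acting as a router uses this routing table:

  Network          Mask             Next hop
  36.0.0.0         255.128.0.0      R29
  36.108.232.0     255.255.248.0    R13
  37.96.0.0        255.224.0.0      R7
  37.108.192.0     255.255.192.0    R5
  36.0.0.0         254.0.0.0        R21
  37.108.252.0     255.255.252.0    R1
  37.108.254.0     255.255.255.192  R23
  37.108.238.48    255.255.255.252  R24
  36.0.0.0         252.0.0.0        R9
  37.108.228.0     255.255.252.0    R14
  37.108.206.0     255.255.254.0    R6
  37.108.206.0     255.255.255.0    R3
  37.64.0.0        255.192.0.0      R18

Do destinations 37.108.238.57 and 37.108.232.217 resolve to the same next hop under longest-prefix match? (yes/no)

yes

37.108.238.57: longest match 37.108.192.0/18 -> R5
37.108.232.217: longest match 37.108.192.0/18 -> R5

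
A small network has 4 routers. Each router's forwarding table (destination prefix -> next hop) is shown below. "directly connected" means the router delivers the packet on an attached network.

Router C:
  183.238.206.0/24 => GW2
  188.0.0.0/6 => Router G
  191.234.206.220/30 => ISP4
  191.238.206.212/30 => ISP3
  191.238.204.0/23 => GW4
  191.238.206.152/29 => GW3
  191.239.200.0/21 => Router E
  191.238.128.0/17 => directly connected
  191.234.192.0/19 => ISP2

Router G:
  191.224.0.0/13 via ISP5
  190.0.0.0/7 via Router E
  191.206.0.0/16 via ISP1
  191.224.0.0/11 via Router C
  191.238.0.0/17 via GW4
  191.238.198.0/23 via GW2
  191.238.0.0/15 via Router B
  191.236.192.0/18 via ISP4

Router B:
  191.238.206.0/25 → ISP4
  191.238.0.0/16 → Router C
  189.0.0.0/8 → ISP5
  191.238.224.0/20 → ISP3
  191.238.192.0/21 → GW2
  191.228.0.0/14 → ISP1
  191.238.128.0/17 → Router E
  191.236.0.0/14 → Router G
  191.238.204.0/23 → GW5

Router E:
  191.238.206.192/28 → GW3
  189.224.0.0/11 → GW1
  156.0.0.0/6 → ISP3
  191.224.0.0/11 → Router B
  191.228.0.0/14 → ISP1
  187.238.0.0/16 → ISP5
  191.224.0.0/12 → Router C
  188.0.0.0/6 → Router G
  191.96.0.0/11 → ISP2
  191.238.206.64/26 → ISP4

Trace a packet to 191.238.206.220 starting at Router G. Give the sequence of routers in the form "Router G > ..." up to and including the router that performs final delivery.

At Router G: longest match for 191.238.206.220 is 191.238.0.0/15 -> Router B
At Router B: longest match for 191.238.206.220 is 191.238.128.0/17 -> Router E
At Router E: longest match for 191.238.206.220 is 191.224.0.0/12 -> Router C
At Router C: longest match for 191.238.206.220 is 191.238.128.0/17 -> directly connected

Router G > Router B > Router E > Router C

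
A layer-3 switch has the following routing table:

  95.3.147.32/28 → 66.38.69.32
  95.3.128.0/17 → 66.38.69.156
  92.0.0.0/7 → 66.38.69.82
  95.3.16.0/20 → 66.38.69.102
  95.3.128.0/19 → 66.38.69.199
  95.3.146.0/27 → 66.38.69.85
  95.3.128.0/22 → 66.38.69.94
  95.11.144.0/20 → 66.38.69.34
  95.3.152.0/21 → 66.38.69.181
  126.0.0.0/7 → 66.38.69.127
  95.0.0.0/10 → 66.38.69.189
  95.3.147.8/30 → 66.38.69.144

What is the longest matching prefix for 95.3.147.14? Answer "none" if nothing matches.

Entries matching 95.3.147.14:
  95.0.0.0/10 (95.0.0.0 - 95.63.255.255)
  95.3.128.0/17 (95.3.128.0 - 95.3.255.255)
  95.3.128.0/19 (95.3.128.0 - 95.3.159.255)
Most specific is 95.3.128.0/19.

95.3.128.0/19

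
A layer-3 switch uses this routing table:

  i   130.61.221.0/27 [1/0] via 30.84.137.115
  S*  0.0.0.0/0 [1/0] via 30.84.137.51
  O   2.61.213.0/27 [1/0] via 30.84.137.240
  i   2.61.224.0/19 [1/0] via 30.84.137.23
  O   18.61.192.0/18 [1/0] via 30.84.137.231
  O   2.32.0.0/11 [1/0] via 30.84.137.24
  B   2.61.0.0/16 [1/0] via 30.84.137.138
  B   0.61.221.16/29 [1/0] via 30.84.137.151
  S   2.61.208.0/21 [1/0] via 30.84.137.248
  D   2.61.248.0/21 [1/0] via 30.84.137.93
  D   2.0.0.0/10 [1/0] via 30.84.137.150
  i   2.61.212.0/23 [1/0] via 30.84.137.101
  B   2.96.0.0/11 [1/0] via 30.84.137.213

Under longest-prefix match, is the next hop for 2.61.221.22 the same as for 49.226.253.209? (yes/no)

2.61.221.22: longest match 2.61.0.0/16 -> 30.84.137.138
49.226.253.209: longest match 0.0.0.0/0 -> 30.84.137.51

no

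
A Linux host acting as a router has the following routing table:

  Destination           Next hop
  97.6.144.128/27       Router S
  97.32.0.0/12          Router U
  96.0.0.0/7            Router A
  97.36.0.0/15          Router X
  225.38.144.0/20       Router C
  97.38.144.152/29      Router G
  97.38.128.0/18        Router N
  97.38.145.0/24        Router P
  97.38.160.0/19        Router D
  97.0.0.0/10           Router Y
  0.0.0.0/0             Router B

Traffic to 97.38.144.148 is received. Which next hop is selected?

Router N

Routes whose prefix contains 97.38.144.148:
  0.0.0.0/0 (default, matches everything) -> Router B
  96.0.0.0/7 (96.0.0.0 - 97.255.255.255) -> Router A
  97.0.0.0/10 (97.0.0.0 - 97.63.255.255) -> Router Y
  97.32.0.0/12 (97.32.0.0 - 97.47.255.255) -> Router U
  97.38.128.0/18 (97.38.128.0 - 97.38.191.255) -> Router N
More-specific entries that do NOT match:
  97.38.144.152/29 (97.38.144.152 - 97.38.144.159) does not contain 97.38.144.148
  97.6.144.128/27 (97.6.144.128 - 97.6.144.159) does not contain 97.38.144.148
  97.38.145.0/24 (97.38.145.0 - 97.38.145.255) does not contain 97.38.144.148
  225.38.144.0/20 (225.38.144.0 - 225.38.159.255) does not contain 97.38.144.148
  97.38.160.0/19 (97.38.160.0 - 97.38.191.255) does not contain 97.38.144.148
Longest matching prefix is /18 -> next hop Router N.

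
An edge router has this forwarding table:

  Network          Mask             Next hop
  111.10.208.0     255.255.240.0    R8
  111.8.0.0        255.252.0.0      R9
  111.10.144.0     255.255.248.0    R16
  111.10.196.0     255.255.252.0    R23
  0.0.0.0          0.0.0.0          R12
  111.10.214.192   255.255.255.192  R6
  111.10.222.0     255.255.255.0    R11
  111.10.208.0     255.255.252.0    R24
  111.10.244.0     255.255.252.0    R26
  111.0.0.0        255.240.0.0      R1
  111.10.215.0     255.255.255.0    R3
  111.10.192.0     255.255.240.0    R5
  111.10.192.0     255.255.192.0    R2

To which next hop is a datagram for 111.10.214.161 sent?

Routes whose prefix contains 111.10.214.161:
  0.0.0.0/0 (default, matches everything) -> R12
  111.0.0.0/12 (111.0.0.0 - 111.15.255.255) -> R1
  111.8.0.0/14 (111.8.0.0 - 111.11.255.255) -> R9
  111.10.192.0/18 (111.10.192.0 - 111.10.255.255) -> R2
  111.10.208.0/20 (111.10.208.0 - 111.10.223.255) -> R8
More-specific entries that do NOT match:
  111.10.214.192/26 (111.10.214.192 - 111.10.214.255) does not contain 111.10.214.161
  111.10.222.0/24 (111.10.222.0 - 111.10.222.255) does not contain 111.10.214.161
  111.10.215.0/24 (111.10.215.0 - 111.10.215.255) does not contain 111.10.214.161
  111.10.196.0/22 (111.10.196.0 - 111.10.199.255) does not contain 111.10.214.161
  111.10.208.0/22 (111.10.208.0 - 111.10.211.255) does not contain 111.10.214.161
  111.10.244.0/22 (111.10.244.0 - 111.10.247.255) does not contain 111.10.214.161
  111.10.144.0/21 (111.10.144.0 - 111.10.151.255) does not contain 111.10.214.161
Longest matching prefix is /20 -> next hop R8.

R8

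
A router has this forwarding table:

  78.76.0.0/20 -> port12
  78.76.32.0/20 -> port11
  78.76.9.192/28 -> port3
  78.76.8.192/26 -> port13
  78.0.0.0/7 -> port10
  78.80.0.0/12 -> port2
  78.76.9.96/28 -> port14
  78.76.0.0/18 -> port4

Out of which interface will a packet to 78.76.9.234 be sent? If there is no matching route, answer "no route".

port12

Routes whose prefix contains 78.76.9.234:
  78.0.0.0/7 (78.0.0.0 - 79.255.255.255) -> port10
  78.76.0.0/18 (78.76.0.0 - 78.76.63.255) -> port4
  78.76.0.0/20 (78.76.0.0 - 78.76.15.255) -> port12
More-specific entries that do NOT match:
  78.76.9.192/28 (78.76.9.192 - 78.76.9.207) does not contain 78.76.9.234
  78.76.9.96/28 (78.76.9.96 - 78.76.9.111) does not contain 78.76.9.234
  78.76.8.192/26 (78.76.8.192 - 78.76.8.255) does not contain 78.76.9.234
Longest matching prefix is /20 -> interface port12.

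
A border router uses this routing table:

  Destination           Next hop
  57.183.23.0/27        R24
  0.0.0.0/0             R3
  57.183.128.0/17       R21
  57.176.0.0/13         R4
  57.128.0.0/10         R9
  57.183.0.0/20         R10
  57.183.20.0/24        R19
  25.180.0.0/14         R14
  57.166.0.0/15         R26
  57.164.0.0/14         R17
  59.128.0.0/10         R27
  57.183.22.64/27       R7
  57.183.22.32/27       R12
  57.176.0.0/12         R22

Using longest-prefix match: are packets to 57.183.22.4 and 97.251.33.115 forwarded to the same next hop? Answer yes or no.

57.183.22.4: longest match 57.176.0.0/13 -> R4
97.251.33.115: longest match 0.0.0.0/0 -> R3

no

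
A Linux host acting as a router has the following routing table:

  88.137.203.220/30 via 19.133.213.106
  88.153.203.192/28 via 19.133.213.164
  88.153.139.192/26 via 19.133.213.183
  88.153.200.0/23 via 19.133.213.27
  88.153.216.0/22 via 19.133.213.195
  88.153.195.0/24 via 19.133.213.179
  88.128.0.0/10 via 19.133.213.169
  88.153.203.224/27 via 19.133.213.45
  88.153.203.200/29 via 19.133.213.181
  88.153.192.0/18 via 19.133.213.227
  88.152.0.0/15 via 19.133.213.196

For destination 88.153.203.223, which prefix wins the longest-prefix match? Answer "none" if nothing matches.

88.153.192.0/18

Entries matching 88.153.203.223:
  88.128.0.0/10 (88.128.0.0 - 88.191.255.255)
  88.152.0.0/15 (88.152.0.0 - 88.153.255.255)
  88.153.192.0/18 (88.153.192.0 - 88.153.255.255)
Most specific is 88.153.192.0/18.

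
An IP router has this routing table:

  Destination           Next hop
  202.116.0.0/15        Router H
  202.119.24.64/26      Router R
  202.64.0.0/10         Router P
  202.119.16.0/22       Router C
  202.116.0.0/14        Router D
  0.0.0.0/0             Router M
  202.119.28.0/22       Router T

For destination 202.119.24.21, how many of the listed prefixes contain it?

Prefixes containing 202.119.24.21:
  0.0.0.0/0 (default, matches everything)
  202.64.0.0/10 (202.64.0.0 - 202.127.255.255)
  202.116.0.0/14 (202.116.0.0 - 202.119.255.255)
Total matching entries: 3.

3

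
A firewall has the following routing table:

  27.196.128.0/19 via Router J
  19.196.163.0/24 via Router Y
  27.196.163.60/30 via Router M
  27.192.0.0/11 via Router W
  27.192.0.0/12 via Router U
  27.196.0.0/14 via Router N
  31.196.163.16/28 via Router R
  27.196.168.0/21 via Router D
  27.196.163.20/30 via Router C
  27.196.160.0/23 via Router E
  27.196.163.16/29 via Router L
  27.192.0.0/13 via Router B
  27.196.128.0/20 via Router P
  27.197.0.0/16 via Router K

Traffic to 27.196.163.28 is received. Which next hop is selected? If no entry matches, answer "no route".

Router N

Routes whose prefix contains 27.196.163.28:
  27.192.0.0/11 (27.192.0.0 - 27.223.255.255) -> Router W
  27.192.0.0/12 (27.192.0.0 - 27.207.255.255) -> Router U
  27.192.0.0/13 (27.192.0.0 - 27.199.255.255) -> Router B
  27.196.0.0/14 (27.196.0.0 - 27.199.255.255) -> Router N
More-specific entries that do NOT match:
  27.196.163.60/30 (27.196.163.60 - 27.196.163.63) does not contain 27.196.163.28
  27.196.163.20/30 (27.196.163.20 - 27.196.163.23) does not contain 27.196.163.28
  27.196.163.16/29 (27.196.163.16 - 27.196.163.23) does not contain 27.196.163.28
  31.196.163.16/28 (31.196.163.16 - 31.196.163.31) does not contain 27.196.163.28
  19.196.163.0/24 (19.196.163.0 - 19.196.163.255) does not contain 27.196.163.28
  27.196.160.0/23 (27.196.160.0 - 27.196.161.255) does not contain 27.196.163.28
  27.196.168.0/21 (27.196.168.0 - 27.196.175.255) does not contain 27.196.163.28
  27.196.128.0/20 (27.196.128.0 - 27.196.143.255) does not contain 27.196.163.28
  27.196.128.0/19 (27.196.128.0 - 27.196.159.255) does not contain 27.196.163.28
  27.197.0.0/16 (27.197.0.0 - 27.197.255.255) does not contain 27.196.163.28
Longest matching prefix is /14 -> next hop Router N.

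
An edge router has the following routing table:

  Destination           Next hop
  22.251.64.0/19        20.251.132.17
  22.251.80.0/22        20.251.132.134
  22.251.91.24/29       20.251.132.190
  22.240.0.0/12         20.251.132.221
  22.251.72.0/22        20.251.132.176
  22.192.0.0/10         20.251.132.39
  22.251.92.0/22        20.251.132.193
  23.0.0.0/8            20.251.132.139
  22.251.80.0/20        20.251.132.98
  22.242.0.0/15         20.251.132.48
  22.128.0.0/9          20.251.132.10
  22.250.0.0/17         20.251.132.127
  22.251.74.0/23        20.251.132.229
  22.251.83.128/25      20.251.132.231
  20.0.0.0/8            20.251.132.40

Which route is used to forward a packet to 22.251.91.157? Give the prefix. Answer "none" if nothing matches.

22.251.80.0/20

Entries matching 22.251.91.157:
  22.128.0.0/9 (22.128.0.0 - 22.255.255.255)
  22.192.0.0/10 (22.192.0.0 - 22.255.255.255)
  22.240.0.0/12 (22.240.0.0 - 22.255.255.255)
  22.251.64.0/19 (22.251.64.0 - 22.251.95.255)
  22.251.80.0/20 (22.251.80.0 - 22.251.95.255)
Most specific is 22.251.80.0/20.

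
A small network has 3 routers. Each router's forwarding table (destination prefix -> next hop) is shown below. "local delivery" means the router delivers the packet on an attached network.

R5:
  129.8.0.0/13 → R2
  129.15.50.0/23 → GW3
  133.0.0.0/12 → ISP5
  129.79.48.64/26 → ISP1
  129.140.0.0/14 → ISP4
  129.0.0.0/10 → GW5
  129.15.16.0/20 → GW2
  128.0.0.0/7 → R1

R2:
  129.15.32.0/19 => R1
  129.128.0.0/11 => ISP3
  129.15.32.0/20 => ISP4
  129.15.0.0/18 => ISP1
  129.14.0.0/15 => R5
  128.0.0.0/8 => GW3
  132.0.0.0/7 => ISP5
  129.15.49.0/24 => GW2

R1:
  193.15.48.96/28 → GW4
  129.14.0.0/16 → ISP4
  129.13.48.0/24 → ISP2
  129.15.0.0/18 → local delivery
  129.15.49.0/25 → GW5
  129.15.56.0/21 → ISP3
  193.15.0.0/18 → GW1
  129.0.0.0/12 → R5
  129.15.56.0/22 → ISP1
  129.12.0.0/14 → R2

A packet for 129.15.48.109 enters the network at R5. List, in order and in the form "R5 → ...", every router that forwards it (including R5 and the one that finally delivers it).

At R5: longest match for 129.15.48.109 is 129.8.0.0/13 -> R2
At R2: longest match for 129.15.48.109 is 129.15.32.0/19 -> R1
At R1: longest match for 129.15.48.109 is 129.15.0.0/18 -> local delivery

R5 → R2 → R1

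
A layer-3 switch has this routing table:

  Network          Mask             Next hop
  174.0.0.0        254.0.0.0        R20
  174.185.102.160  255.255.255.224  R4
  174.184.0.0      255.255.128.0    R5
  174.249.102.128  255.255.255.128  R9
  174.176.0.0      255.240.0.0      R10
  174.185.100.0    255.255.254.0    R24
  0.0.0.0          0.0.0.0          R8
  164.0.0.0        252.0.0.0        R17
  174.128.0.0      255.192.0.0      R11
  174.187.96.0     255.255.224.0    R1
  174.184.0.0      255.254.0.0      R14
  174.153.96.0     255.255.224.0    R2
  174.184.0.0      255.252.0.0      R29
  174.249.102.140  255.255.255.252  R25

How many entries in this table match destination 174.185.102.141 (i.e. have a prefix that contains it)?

Prefixes containing 174.185.102.141:
  0.0.0.0/0 (default, matches everything)
  174.0.0.0/7 (174.0.0.0 - 175.255.255.255)
  174.128.0.0/10 (174.128.0.0 - 174.191.255.255)
  174.176.0.0/12 (174.176.0.0 - 174.191.255.255)
  174.184.0.0/14 (174.184.0.0 - 174.187.255.255)
  174.184.0.0/15 (174.184.0.0 - 174.185.255.255)
Total matching entries: 6.

6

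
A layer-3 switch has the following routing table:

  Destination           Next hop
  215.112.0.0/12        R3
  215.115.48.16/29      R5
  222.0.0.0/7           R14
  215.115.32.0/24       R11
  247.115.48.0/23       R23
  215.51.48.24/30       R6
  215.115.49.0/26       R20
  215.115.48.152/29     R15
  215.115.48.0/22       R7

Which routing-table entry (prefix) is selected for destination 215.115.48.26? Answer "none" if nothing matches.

215.115.48.0/22

Entries matching 215.115.48.26:
  215.112.0.0/12 (215.112.0.0 - 215.127.255.255)
  215.115.48.0/22 (215.115.48.0 - 215.115.51.255)
Most specific is 215.115.48.0/22.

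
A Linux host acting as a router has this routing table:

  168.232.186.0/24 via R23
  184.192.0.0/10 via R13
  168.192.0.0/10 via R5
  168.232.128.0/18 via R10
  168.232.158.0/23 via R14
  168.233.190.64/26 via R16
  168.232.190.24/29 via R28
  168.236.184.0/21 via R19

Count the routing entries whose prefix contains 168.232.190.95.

Prefixes containing 168.232.190.95:
  168.192.0.0/10 (168.192.0.0 - 168.255.255.255)
  168.232.128.0/18 (168.232.128.0 - 168.232.191.255)
Total matching entries: 2.

2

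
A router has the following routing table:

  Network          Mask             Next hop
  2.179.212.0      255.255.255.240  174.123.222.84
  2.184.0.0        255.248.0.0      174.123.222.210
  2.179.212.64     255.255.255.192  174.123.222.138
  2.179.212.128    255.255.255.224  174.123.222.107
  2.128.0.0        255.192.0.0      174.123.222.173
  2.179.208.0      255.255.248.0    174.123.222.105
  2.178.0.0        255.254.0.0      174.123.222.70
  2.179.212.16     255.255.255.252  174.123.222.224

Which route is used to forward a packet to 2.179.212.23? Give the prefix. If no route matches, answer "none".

Entries matching 2.179.212.23:
  2.128.0.0/10 (2.128.0.0 - 2.191.255.255)
  2.178.0.0/15 (2.178.0.0 - 2.179.255.255)
  2.179.208.0/21 (2.179.208.0 - 2.179.215.255)
Most specific is 2.179.208.0/21.

2.179.208.0/21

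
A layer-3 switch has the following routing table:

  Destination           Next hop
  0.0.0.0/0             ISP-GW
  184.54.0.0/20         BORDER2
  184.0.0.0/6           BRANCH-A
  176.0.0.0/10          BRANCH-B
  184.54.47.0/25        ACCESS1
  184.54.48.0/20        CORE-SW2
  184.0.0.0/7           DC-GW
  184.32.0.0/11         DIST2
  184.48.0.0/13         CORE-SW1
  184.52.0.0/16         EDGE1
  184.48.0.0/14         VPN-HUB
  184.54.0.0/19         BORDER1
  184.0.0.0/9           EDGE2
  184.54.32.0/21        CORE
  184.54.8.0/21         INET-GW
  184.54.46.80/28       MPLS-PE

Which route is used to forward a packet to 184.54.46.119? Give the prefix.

184.48.0.0/13

Entries matching 184.54.46.119:
  0.0.0.0/0 (default, matches everything)
  184.0.0.0/6 (184.0.0.0 - 187.255.255.255)
  184.0.0.0/7 (184.0.0.0 - 185.255.255.255)
  184.0.0.0/9 (184.0.0.0 - 184.127.255.255)
  184.32.0.0/11 (184.32.0.0 - 184.63.255.255)
  184.48.0.0/13 (184.48.0.0 - 184.55.255.255)
Most specific is 184.48.0.0/13.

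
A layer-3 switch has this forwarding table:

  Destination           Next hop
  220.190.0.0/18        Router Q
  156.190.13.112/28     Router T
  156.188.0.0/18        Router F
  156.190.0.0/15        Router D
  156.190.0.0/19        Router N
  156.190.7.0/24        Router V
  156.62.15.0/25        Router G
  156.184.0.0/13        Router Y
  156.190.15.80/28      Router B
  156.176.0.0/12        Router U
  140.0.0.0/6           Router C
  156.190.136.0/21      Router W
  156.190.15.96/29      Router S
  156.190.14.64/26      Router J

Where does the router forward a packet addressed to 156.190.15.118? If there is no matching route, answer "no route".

Routes whose prefix contains 156.190.15.118:
  156.176.0.0/12 (156.176.0.0 - 156.191.255.255) -> Router U
  156.184.0.0/13 (156.184.0.0 - 156.191.255.255) -> Router Y
  156.190.0.0/15 (156.190.0.0 - 156.191.255.255) -> Router D
  156.190.0.0/19 (156.190.0.0 - 156.190.31.255) -> Router N
More-specific entries that do NOT match:
  156.190.15.96/29 (156.190.15.96 - 156.190.15.103) does not contain 156.190.15.118
  156.190.13.112/28 (156.190.13.112 - 156.190.13.127) does not contain 156.190.15.118
  156.190.15.80/28 (156.190.15.80 - 156.190.15.95) does not contain 156.190.15.118
  156.190.14.64/26 (156.190.14.64 - 156.190.14.127) does not contain 156.190.15.118
  156.62.15.0/25 (156.62.15.0 - 156.62.15.127) does not contain 156.190.15.118
  156.190.7.0/24 (156.190.7.0 - 156.190.7.255) does not contain 156.190.15.118
  156.190.136.0/21 (156.190.136.0 - 156.190.143.255) does not contain 156.190.15.118
Longest matching prefix is /19 -> next hop Router N.

Router N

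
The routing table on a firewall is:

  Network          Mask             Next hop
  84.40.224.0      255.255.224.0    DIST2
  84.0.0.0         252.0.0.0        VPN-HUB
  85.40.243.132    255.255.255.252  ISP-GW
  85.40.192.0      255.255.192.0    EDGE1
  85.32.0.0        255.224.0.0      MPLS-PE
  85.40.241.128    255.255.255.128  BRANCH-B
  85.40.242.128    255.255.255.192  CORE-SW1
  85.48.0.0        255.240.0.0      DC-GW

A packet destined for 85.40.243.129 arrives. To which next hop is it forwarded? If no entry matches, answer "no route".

EDGE1

Routes whose prefix contains 85.40.243.129:
  84.0.0.0/6 (84.0.0.0 - 87.255.255.255) -> VPN-HUB
  85.32.0.0/11 (85.32.0.0 - 85.63.255.255) -> MPLS-PE
  85.40.192.0/18 (85.40.192.0 - 85.40.255.255) -> EDGE1
More-specific entries that do NOT match:
  85.40.243.132/30 (85.40.243.132 - 85.40.243.135) does not contain 85.40.243.129
  85.40.242.128/26 (85.40.242.128 - 85.40.242.191) does not contain 85.40.243.129
  85.40.241.128/25 (85.40.241.128 - 85.40.241.255) does not contain 85.40.243.129
  84.40.224.0/19 (84.40.224.0 - 84.40.255.255) does not contain 85.40.243.129
Longest matching prefix is /18 -> next hop EDGE1.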